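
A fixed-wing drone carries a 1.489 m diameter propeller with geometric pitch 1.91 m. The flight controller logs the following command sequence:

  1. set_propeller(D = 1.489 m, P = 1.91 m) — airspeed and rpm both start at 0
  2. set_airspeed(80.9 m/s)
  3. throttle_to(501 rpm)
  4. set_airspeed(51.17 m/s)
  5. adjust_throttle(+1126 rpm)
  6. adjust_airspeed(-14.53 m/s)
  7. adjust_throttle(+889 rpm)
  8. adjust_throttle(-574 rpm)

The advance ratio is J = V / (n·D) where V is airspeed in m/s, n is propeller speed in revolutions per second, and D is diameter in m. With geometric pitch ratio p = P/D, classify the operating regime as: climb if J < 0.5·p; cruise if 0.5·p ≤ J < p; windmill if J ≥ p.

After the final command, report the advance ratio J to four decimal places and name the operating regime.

set_propeller: D = 1.489 m, P = 1.91 m (p = P/D = 1.282740); state ← (V=0, rpm=0)
set_airspeed(80.9): V ← 80.9 m/s
throttle_to(501): rpm ← 501
set_airspeed(51.17): V ← 51.17 m/s
adjust_throttle(+1126): rpm ← 501 +1126 = 1627
adjust_airspeed(-14.53): V ← 51.17 -14.53 = 36.64 m/s
adjust_throttle(+889): rpm ← 1627 +889 = 2516
adjust_throttle(-574): rpm ← 2516 -574 = 1942
final state: V = 36.64 m/s, rpm = 1942 → n = rpm/60 = 32.366667 rev/s
J = V / (n·D) = 36.64 / (32.366667 × 1.489) = 0.760261
regime bands: climb J<0.6414 | cruise [0.6414, 1.2827) | windmill J≥1.2827
J = 0.7603 → cruise

J = 0.7603, regime = cruise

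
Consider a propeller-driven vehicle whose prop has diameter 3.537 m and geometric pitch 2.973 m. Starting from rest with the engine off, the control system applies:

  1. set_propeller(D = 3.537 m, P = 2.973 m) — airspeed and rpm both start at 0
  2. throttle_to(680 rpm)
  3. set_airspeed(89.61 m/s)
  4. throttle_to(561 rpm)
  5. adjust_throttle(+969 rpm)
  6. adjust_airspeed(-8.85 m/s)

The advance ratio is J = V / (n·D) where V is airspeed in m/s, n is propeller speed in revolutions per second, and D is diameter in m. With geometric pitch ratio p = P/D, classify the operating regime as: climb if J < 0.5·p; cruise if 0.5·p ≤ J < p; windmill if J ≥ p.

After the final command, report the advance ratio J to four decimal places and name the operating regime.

J = 0.8954, regime = windmill

set_propeller: D = 3.537 m, P = 2.973 m (p = P/D = 0.840543); state ← (V=0, rpm=0)
throttle_to(680): rpm ← 680
set_airspeed(89.61): V ← 89.61 m/s
throttle_to(561): rpm ← 561
adjust_throttle(+969): rpm ← 561 +969 = 1530
adjust_airspeed(-8.85): V ← 89.61 -8.85 = 80.76 m/s
final state: V = 80.76 m/s, rpm = 1530 → n = rpm/60 = 25.500000 rev/s
J = V / (n·D) = 80.76 / (25.500000 × 3.537) = 0.895408
regime bands: climb J<0.4203 | cruise [0.4203, 0.8405) | windmill J≥0.8405
J = 0.8954 → windmill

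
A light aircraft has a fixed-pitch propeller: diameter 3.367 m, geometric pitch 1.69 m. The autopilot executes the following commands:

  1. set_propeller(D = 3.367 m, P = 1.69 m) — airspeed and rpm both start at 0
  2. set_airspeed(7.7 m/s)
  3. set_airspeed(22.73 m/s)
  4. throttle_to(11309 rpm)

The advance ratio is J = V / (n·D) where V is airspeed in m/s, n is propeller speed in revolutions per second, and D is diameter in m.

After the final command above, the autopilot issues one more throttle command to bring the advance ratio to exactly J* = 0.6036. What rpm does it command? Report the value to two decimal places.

set_propeller: D = 3.367 m, P = 1.69 m (p = P/D = 0.501931); state ← (V=0, rpm=0)
set_airspeed(7.7): V ← 7.7 m/s
set_airspeed(22.73): V ← 22.73 m/s
throttle_to(11309): rpm ← 11309
final state: V = 22.73 m/s, rpm = 11309 → n = rpm/60 = 188.483333 rev/s
target J* = 0.6036; solve J* = V/(n·D) for n: n = V/(J*·D) = 22.73/(0.6036 × 3.367) = 11.184256 rev/s
rpm = 60·n = 671.055343

rpm = 671.06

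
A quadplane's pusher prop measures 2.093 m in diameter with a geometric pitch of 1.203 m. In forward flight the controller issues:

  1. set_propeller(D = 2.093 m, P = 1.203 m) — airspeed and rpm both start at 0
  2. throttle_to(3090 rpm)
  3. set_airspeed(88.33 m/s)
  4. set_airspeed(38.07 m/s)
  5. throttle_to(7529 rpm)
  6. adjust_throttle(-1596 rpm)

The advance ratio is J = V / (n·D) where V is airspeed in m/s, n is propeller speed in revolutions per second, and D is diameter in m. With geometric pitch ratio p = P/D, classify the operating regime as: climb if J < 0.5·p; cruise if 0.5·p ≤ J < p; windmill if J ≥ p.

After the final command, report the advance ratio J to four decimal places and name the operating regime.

J = 0.1839, regime = climb

set_propeller: D = 2.093 m, P = 1.203 m (p = P/D = 0.574773); state ← (V=0, rpm=0)
throttle_to(3090): rpm ← 3090
set_airspeed(88.33): V ← 88.33 m/s
set_airspeed(38.07): V ← 38.07 m/s
throttle_to(7529): rpm ← 7529
adjust_throttle(-1596): rpm ← 7529 -1596 = 5933
final state: V = 38.07 m/s, rpm = 5933 → n = rpm/60 = 98.883333 rev/s
J = V / (n·D) = 38.07 / (98.883333 × 2.093) = 0.183946
regime bands: climb J<0.2874 | cruise [0.2874, 0.5748) | windmill J≥0.5748
J = 0.1839 → climb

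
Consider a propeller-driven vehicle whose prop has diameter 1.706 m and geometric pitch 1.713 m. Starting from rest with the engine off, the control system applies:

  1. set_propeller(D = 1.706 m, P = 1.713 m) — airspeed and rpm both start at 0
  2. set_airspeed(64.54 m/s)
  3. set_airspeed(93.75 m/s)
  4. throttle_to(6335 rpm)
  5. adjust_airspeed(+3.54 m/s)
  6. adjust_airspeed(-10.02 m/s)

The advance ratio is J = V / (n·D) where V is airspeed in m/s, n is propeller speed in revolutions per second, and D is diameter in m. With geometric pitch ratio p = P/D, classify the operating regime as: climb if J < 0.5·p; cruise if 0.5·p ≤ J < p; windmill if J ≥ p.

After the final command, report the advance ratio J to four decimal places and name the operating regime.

set_propeller: D = 1.706 m, P = 1.713 m (p = P/D = 1.004103); state ← (V=0, rpm=0)
set_airspeed(64.54): V ← 64.54 m/s
set_airspeed(93.75): V ← 93.75 m/s
throttle_to(6335): rpm ← 6335
adjust_airspeed(+3.54): V ← 93.75 +3.54 = 97.29 m/s
adjust_airspeed(-10.02): V ← 97.29 -10.02 = 87.27 m/s
final state: V = 87.27 m/s, rpm = 6335 → n = rpm/60 = 105.583333 rev/s
J = V / (n·D) = 87.27 / (105.583333 × 1.706) = 0.484496
regime bands: climb J<0.5021 | cruise [0.5021, 1.0041) | windmill J≥1.0041
J = 0.4845 → climb

J = 0.4845, regime = climb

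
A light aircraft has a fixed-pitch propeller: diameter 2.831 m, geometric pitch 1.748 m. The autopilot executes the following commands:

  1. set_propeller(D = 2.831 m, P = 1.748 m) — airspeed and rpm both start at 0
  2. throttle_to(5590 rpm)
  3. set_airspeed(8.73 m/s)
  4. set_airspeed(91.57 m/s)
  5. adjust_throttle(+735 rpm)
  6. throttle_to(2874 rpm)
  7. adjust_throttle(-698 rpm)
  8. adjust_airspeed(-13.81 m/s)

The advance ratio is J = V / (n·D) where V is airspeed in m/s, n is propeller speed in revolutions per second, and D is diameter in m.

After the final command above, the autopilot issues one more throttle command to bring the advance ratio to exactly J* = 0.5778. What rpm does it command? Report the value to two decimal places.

set_propeller: D = 2.831 m, P = 1.748 m (p = P/D = 0.617450); state ← (V=0, rpm=0)
throttle_to(5590): rpm ← 5590
set_airspeed(8.73): V ← 8.73 m/s
set_airspeed(91.57): V ← 91.57 m/s
adjust_throttle(+735): rpm ← 5590 +735 = 6325
throttle_to(2874): rpm ← 2874
adjust_throttle(-698): rpm ← 2874 -698 = 2176
adjust_airspeed(-13.81): V ← 91.57 -13.81 = 77.76 m/s
final state: V = 77.76 m/s, rpm = 2176 → n = rpm/60 = 36.266667 rev/s
target J* = 0.5778; solve J* = V/(n·D) for n: n = V/(J*·D) = 77.76/(0.5778 × 2.831) = 47.537774 rev/s
rpm = 60·n = 2852.266462

rpm = 2852.27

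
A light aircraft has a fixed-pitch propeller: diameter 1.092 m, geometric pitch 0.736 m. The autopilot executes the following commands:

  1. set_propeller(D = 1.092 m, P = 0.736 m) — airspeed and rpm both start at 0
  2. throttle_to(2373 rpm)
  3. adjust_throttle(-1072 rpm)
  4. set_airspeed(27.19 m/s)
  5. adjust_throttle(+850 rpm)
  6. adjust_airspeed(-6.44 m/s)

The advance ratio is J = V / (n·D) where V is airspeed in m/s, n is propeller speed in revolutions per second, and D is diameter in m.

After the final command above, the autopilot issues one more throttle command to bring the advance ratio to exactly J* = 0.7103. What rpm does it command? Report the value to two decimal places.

set_propeller: D = 1.092 m, P = 0.736 m (p = P/D = 0.673993); state ← (V=0, rpm=0)
throttle_to(2373): rpm ← 2373
adjust_throttle(-1072): rpm ← 2373 -1072 = 1301
set_airspeed(27.19): V ← 27.19 m/s
adjust_throttle(+850): rpm ← 1301 +850 = 2151
adjust_airspeed(-6.44): V ← 27.19 -6.44 = 20.75 m/s
final state: V = 20.75 m/s, rpm = 2151 → n = rpm/60 = 35.850000 rev/s
target J* = 0.7103; solve J* = V/(n·D) for n: n = V/(J*·D) = 20.75/(0.7103 × 1.092) = 26.751839 rev/s
rpm = 60·n = 1605.110362

rpm = 1605.11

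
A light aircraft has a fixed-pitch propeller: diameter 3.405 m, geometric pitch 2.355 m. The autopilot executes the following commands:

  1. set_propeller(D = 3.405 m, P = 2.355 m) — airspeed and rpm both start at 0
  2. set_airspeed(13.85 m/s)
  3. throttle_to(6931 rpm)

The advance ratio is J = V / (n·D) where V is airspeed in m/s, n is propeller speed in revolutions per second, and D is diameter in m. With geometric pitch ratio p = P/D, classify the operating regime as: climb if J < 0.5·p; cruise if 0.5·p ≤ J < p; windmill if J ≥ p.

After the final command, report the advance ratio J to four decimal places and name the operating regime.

set_propeller: D = 3.405 m, P = 2.355 m (p = P/D = 0.691630); state ← (V=0, rpm=0)
set_airspeed(13.85): V ← 13.85 m/s
throttle_to(6931): rpm ← 6931
final state: V = 13.85 m/s, rpm = 6931 → n = rpm/60 = 115.516667 rev/s
J = V / (n·D) = 13.85 / (115.516667 × 3.405) = 0.035212
regime bands: climb J<0.3458 | cruise [0.3458, 0.6916) | windmill J≥0.6916
J = 0.0352 → climb

J = 0.0352, regime = climb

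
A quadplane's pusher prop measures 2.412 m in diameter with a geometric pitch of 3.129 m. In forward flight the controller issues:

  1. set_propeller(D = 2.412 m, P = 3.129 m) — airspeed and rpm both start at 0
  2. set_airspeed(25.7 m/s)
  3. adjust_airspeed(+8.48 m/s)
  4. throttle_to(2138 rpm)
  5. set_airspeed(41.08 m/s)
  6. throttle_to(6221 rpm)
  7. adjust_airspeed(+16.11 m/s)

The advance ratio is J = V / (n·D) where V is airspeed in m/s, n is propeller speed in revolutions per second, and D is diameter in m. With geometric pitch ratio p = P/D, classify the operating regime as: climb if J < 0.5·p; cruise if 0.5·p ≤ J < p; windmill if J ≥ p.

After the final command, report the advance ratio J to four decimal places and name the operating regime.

J = 0.2287, regime = climb

set_propeller: D = 2.412 m, P = 3.129 m (p = P/D = 1.297264); state ← (V=0, rpm=0)
set_airspeed(25.7): V ← 25.7 m/s
adjust_airspeed(+8.48): V ← 25.7 +8.48 = 34.18 m/s
throttle_to(2138): rpm ← 2138
set_airspeed(41.08): V ← 41.08 m/s
throttle_to(6221): rpm ← 6221
adjust_airspeed(+16.11): V ← 41.08 +16.11 = 57.19 m/s
final state: V = 57.19 m/s, rpm = 6221 → n = rpm/60 = 103.683333 rev/s
J = V / (n·D) = 57.19 / (103.683333 × 2.412) = 0.228683
regime bands: climb J<0.6486 | cruise [0.6486, 1.2973) | windmill J≥1.2973
J = 0.2287 → climb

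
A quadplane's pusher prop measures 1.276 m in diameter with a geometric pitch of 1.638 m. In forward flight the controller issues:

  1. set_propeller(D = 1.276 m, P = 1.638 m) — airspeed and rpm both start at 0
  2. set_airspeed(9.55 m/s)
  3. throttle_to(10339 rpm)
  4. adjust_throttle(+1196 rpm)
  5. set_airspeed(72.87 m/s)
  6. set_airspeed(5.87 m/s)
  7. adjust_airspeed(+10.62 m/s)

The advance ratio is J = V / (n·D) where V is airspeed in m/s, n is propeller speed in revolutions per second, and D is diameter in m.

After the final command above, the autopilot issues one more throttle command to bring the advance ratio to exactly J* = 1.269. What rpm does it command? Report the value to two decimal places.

set_propeller: D = 1.276 m, P = 1.638 m (p = P/D = 1.283699); state ← (V=0, rpm=0)
set_airspeed(9.55): V ← 9.55 m/s
throttle_to(10339): rpm ← 10339
adjust_throttle(+1196): rpm ← 10339 +1196 = 11535
set_airspeed(72.87): V ← 72.87 m/s
set_airspeed(5.87): V ← 5.87 m/s
adjust_airspeed(+10.62): V ← 5.87 +10.62 = 16.49 m/s
final state: V = 16.49 m/s, rpm = 11535 → n = rpm/60 = 192.250000 rev/s
target J* = 1.269; solve J* = V/(n·D) for n: n = V/(J*·D) = 16.49/(1.269 × 1.276) = 10.183765 rev/s
rpm = 60·n = 611.025886

rpm = 611.03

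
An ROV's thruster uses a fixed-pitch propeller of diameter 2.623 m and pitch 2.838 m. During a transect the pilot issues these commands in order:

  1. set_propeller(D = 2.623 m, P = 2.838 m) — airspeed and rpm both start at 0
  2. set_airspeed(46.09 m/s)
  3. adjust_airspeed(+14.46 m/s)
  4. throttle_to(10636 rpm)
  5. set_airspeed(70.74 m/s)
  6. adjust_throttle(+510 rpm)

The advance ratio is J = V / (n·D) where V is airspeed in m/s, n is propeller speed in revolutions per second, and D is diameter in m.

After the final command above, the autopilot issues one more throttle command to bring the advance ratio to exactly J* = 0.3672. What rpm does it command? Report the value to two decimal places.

rpm = 4406.72

set_propeller: D = 2.623 m, P = 2.838 m (p = P/D = 1.081967); state ← (V=0, rpm=0)
set_airspeed(46.09): V ← 46.09 m/s
adjust_airspeed(+14.46): V ← 46.09 +14.46 = 60.55 m/s
throttle_to(10636): rpm ← 10636
set_airspeed(70.74): V ← 70.74 m/s
adjust_throttle(+510): rpm ← 10636 +510 = 11146
final state: V = 70.74 m/s, rpm = 11146 → n = rpm/60 = 185.766667 rev/s
target J* = 0.3672; solve J* = V/(n·D) for n: n = V/(J*·D) = 70.74/(0.3672 × 2.623) = 73.445314 rev/s
rpm = 60·n = 4406.718845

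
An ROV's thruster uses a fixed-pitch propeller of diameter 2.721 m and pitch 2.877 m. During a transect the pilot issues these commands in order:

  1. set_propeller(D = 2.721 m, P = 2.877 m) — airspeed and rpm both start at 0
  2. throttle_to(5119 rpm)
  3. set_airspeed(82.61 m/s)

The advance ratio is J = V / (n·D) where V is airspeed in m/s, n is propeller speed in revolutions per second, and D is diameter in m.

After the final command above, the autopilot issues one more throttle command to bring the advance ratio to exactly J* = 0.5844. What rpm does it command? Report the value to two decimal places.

set_propeller: D = 2.721 m, P = 2.877 m (p = P/D = 1.057332); state ← (V=0, rpm=0)
throttle_to(5119): rpm ← 5119
set_airspeed(82.61): V ← 82.61 m/s
final state: V = 82.61 m/s, rpm = 5119 → n = rpm/60 = 85.316667 rev/s
target J* = 0.5844; solve J* = V/(n·D) for n: n = V/(J*·D) = 82.61/(0.5844 × 2.721) = 51.950995 rev/s
rpm = 60·n = 3117.059723

rpm = 3117.06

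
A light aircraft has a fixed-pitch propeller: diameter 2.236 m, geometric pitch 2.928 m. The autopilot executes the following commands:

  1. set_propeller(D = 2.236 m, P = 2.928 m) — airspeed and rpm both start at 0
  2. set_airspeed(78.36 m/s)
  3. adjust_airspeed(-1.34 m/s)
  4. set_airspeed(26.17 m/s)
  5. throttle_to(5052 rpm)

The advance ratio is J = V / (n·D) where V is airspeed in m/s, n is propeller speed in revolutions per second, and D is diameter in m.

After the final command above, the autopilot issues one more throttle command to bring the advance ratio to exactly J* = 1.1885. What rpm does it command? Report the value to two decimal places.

rpm = 590.86

set_propeller: D = 2.236 m, P = 2.928 m (p = P/D = 1.309481); state ← (V=0, rpm=0)
set_airspeed(78.36): V ← 78.36 m/s
adjust_airspeed(-1.34): V ← 78.36 -1.34 = 77.02 m/s
set_airspeed(26.17): V ← 26.17 m/s
throttle_to(5052): rpm ← 5052
final state: V = 26.17 m/s, rpm = 5052 → n = rpm/60 = 84.200000 rev/s
target J* = 1.1885; solve J* = V/(n·D) for n: n = V/(J*·D) = 26.17/(1.1885 × 2.236) = 9.847653 rev/s
rpm = 60·n = 590.859180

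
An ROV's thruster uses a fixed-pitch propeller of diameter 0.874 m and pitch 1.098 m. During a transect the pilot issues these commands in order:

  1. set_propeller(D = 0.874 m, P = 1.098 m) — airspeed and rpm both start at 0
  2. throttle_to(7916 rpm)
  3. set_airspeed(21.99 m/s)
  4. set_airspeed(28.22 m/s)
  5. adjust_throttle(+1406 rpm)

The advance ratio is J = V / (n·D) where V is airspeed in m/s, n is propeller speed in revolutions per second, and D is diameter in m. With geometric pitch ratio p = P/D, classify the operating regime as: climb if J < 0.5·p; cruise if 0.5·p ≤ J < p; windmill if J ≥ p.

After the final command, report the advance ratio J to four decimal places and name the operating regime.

set_propeller: D = 0.874 m, P = 1.098 m (p = P/D = 1.256293); state ← (V=0, rpm=0)
throttle_to(7916): rpm ← 7916
set_airspeed(21.99): V ← 21.99 m/s
set_airspeed(28.22): V ← 28.22 m/s
adjust_throttle(+1406): rpm ← 7916 +1406 = 9322
final state: V = 28.22 m/s, rpm = 9322 → n = rpm/60 = 155.366667 rev/s
J = V / (n·D) = 28.22 / (155.366667 × 0.874) = 0.207820
regime bands: climb J<0.6281 | cruise [0.6281, 1.2563) | windmill J≥1.2563
J = 0.2078 → climb

J = 0.2078, regime = climb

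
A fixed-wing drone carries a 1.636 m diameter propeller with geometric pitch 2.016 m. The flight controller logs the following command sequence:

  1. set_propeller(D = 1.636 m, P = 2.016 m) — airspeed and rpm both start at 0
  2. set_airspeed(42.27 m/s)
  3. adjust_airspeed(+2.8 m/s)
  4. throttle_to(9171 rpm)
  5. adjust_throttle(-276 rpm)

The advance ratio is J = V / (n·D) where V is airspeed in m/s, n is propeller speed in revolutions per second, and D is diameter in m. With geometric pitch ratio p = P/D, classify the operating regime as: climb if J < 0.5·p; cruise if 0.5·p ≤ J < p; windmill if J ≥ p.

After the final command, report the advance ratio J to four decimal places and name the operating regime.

J = 0.1858, regime = climb

set_propeller: D = 1.636 m, P = 2.016 m (p = P/D = 1.232274); state ← (V=0, rpm=0)
set_airspeed(42.27): V ← 42.27 m/s
adjust_airspeed(+2.8): V ← 42.27 +2.8 = 45.07 m/s
throttle_to(9171): rpm ← 9171
adjust_throttle(-276): rpm ← 9171 -276 = 8895
final state: V = 45.07 m/s, rpm = 8895 → n = rpm/60 = 148.250000 rev/s
J = V / (n·D) = 45.07 / (148.250000 × 1.636) = 0.185827
regime bands: climb J<0.6161 | cruise [0.6161, 1.2323) | windmill J≥1.2323
J = 0.1858 → climb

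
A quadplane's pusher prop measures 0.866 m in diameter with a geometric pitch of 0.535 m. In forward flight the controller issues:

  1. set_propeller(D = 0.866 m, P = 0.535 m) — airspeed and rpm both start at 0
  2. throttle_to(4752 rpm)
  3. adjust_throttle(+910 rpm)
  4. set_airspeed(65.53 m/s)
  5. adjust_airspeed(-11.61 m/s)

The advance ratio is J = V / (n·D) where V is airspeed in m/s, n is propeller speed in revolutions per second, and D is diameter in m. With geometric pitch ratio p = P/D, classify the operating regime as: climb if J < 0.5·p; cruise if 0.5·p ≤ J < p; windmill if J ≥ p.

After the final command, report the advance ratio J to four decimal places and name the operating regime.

J = 0.6598, regime = windmill

set_propeller: D = 0.866 m, P = 0.535 m (p = P/D = 0.617783); state ← (V=0, rpm=0)
throttle_to(4752): rpm ← 4752
adjust_throttle(+910): rpm ← 4752 +910 = 5662
set_airspeed(65.53): V ← 65.53 m/s
adjust_airspeed(-11.61): V ← 65.53 -11.61 = 53.92 m/s
final state: V = 53.92 m/s, rpm = 5662 → n = rpm/60 = 94.366667 rev/s
J = V / (n·D) = 53.92 / (94.366667 × 0.866) = 0.659802
regime bands: climb J<0.3089 | cruise [0.3089, 0.6178) | windmill J≥0.6178
J = 0.6598 → windmill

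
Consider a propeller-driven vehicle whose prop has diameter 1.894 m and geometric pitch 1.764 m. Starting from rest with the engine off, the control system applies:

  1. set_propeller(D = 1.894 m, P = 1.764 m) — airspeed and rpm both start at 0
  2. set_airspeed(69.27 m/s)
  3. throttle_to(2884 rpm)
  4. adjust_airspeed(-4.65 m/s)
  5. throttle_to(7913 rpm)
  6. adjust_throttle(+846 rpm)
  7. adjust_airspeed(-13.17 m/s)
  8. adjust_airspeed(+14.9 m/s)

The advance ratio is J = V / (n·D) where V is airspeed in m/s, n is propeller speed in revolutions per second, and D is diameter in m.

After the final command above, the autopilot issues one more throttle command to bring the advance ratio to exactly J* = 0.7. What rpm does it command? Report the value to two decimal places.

set_propeller: D = 1.894 m, P = 1.764 m (p = P/D = 0.931362); state ← (V=0, rpm=0)
set_airspeed(69.27): V ← 69.27 m/s
throttle_to(2884): rpm ← 2884
adjust_airspeed(-4.65): V ← 69.27 -4.65 = 64.62 m/s
throttle_to(7913): rpm ← 7913
adjust_throttle(+846): rpm ← 7913 +846 = 8759
adjust_airspeed(-13.17): V ← 64.62 -13.17 = 51.45 m/s
adjust_airspeed(+14.9): V ← 51.45 +14.9 = 66.35 m/s
final state: V = 66.35 m/s, rpm = 8759 → n = rpm/60 = 145.983333 rev/s
target J* = 0.7; solve J* = V/(n·D) for n: n = V/(J*·D) = 66.35/(0.7 × 1.894) = 50.045256 rev/s
rpm = 60·n = 3002.715342

rpm = 3002.72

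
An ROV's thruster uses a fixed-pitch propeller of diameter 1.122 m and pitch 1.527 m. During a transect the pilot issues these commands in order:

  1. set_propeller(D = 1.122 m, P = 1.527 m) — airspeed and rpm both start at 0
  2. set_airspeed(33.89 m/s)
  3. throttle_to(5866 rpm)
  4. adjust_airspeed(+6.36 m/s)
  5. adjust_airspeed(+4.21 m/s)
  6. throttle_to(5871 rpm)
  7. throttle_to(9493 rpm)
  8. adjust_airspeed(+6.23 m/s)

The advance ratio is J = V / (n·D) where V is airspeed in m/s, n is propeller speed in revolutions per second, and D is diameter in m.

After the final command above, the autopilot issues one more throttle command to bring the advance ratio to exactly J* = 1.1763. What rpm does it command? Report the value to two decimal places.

rpm = 2304.43

set_propeller: D = 1.122 m, P = 1.527 m (p = P/D = 1.360963); state ← (V=0, rpm=0)
set_airspeed(33.89): V ← 33.89 m/s
throttle_to(5866): rpm ← 5866
adjust_airspeed(+6.36): V ← 33.89 +6.36 = 40.25 m/s
adjust_airspeed(+4.21): V ← 40.25 +4.21 = 44.46 m/s
throttle_to(5871): rpm ← 5871
throttle_to(9493): rpm ← 9493
adjust_airspeed(+6.23): V ← 44.46 +6.23 = 50.69 m/s
final state: V = 50.69 m/s, rpm = 9493 → n = rpm/60 = 158.216667 rev/s
target J* = 1.1763; solve J* = V/(n·D) for n: n = V/(J*·D) = 50.69/(1.1763 × 1.122) = 38.407084 rev/s
rpm = 60·n = 2304.425051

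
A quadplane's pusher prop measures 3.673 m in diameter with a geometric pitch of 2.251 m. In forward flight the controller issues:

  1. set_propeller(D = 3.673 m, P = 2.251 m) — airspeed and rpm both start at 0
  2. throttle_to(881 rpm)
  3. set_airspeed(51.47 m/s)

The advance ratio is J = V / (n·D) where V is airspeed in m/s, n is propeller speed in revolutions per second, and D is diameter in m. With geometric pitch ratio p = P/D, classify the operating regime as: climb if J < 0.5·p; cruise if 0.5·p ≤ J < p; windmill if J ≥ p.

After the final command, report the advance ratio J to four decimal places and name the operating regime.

set_propeller: D = 3.673 m, P = 2.251 m (p = P/D = 0.612851); state ← (V=0, rpm=0)
throttle_to(881): rpm ← 881
set_airspeed(51.47): V ← 51.47 m/s
final state: V = 51.47 m/s, rpm = 881 → n = rpm/60 = 14.683333 rev/s
J = V / (n·D) = 51.47 / (14.683333 × 3.673) = 0.954352
regime bands: climb J<0.3064 | cruise [0.3064, 0.6129) | windmill J≥0.6129
J = 0.9544 → windmill

J = 0.9544, regime = windmill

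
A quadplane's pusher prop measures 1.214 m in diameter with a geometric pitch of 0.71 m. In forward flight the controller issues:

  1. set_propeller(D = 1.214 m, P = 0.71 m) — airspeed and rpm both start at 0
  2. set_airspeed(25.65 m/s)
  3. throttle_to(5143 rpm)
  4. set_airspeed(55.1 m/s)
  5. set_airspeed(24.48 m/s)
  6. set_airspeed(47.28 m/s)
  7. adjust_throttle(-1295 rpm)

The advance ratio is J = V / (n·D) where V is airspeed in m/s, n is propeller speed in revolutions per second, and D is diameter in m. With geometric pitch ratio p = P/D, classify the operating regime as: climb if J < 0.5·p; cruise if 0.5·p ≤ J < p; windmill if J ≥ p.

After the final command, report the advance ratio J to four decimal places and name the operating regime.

J = 0.6073, regime = windmill

set_propeller: D = 1.214 m, P = 0.71 m (p = P/D = 0.584843); state ← (V=0, rpm=0)
set_airspeed(25.65): V ← 25.65 m/s
throttle_to(5143): rpm ← 5143
set_airspeed(55.1): V ← 55.1 m/s
set_airspeed(24.48): V ← 24.48 m/s
set_airspeed(47.28): V ← 47.28 m/s
adjust_throttle(-1295): rpm ← 5143 -1295 = 3848
final state: V = 47.28 m/s, rpm = 3848 → n = rpm/60 = 64.133333 rev/s
J = V / (n·D) = 47.28 / (64.133333 × 1.214) = 0.607260
regime bands: climb J<0.2924 | cruise [0.2924, 0.5848) | windmill J≥0.5848
J = 0.6073 → windmill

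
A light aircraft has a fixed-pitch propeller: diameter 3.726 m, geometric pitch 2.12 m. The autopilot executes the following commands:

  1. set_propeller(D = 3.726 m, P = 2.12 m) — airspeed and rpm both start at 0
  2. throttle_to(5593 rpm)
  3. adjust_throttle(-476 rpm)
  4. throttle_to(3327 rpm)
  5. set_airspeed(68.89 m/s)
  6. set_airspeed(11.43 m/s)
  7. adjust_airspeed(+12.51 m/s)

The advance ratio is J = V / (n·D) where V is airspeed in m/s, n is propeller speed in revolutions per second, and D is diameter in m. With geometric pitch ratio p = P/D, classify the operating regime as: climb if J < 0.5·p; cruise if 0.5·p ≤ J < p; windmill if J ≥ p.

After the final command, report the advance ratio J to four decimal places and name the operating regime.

J = 0.1159, regime = climb

set_propeller: D = 3.726 m, P = 2.12 m (p = P/D = 0.568975); state ← (V=0, rpm=0)
throttle_to(5593): rpm ← 5593
adjust_throttle(-476): rpm ← 5593 -476 = 5117
throttle_to(3327): rpm ← 3327
set_airspeed(68.89): V ← 68.89 m/s
set_airspeed(11.43): V ← 11.43 m/s
adjust_airspeed(+12.51): V ← 11.43 +12.51 = 23.94 m/s
final state: V = 23.94 m/s, rpm = 3327 → n = rpm/60 = 55.450000 rev/s
J = V / (n·D) = 23.94 / (55.450000 × 3.726) = 0.115872
regime bands: climb J<0.2845 | cruise [0.2845, 0.5690) | windmill J≥0.5690
J = 0.1159 → climb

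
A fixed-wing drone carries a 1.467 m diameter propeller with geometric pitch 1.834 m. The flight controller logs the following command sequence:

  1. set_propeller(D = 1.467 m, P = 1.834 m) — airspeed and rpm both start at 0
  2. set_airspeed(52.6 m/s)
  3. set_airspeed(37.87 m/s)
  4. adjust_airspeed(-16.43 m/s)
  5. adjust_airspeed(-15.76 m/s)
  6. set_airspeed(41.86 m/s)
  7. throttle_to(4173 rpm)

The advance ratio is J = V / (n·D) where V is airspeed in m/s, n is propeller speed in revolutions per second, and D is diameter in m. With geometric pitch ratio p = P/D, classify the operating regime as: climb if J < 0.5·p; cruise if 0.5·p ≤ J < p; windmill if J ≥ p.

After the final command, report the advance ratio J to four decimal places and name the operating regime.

set_propeller: D = 1.467 m, P = 1.834 m (p = P/D = 1.250170); state ← (V=0, rpm=0)
set_airspeed(52.6): V ← 52.6 m/s
set_airspeed(37.87): V ← 37.87 m/s
adjust_airspeed(-16.43): V ← 37.87 -16.43 = 21.44 m/s
adjust_airspeed(-15.76): V ← 21.44 -15.76 = 5.68 m/s
set_airspeed(41.86): V ← 41.86 m/s
throttle_to(4173): rpm ← 4173
final state: V = 41.86 m/s, rpm = 4173 → n = rpm/60 = 69.550000 rev/s
J = V / (n·D) = 41.86 / (69.550000 × 1.467) = 0.410272
regime bands: climb J<0.6251 | cruise [0.6251, 1.2502) | windmill J≥1.2502
J = 0.4103 → climb

J = 0.4103, regime = climb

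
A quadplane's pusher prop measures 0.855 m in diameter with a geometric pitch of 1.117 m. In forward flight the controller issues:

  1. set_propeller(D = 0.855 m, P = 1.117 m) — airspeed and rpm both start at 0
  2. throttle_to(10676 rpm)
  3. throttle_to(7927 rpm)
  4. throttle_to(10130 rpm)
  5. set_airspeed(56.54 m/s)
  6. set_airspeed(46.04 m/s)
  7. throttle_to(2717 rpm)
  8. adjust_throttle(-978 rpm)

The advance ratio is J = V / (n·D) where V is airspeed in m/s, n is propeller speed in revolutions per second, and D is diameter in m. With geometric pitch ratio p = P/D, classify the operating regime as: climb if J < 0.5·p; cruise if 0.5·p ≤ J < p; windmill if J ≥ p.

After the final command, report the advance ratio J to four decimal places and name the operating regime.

J = 1.8579, regime = windmill

set_propeller: D = 0.855 m, P = 1.117 m (p = P/D = 1.306433); state ← (V=0, rpm=0)
throttle_to(10676): rpm ← 10676
throttle_to(7927): rpm ← 7927
throttle_to(10130): rpm ← 10130
set_airspeed(56.54): V ← 56.54 m/s
set_airspeed(46.04): V ← 46.04 m/s
throttle_to(2717): rpm ← 2717
adjust_throttle(-978): rpm ← 2717 -978 = 1739
final state: V = 46.04 m/s, rpm = 1739 → n = rpm/60 = 28.983333 rev/s
J = V / (n·D) = 46.04 / (28.983333 × 0.855) = 1.857894
regime bands: climb J<0.6532 | cruise [0.6532, 1.3064) | windmill J≥1.3064
J = 1.8579 → windmill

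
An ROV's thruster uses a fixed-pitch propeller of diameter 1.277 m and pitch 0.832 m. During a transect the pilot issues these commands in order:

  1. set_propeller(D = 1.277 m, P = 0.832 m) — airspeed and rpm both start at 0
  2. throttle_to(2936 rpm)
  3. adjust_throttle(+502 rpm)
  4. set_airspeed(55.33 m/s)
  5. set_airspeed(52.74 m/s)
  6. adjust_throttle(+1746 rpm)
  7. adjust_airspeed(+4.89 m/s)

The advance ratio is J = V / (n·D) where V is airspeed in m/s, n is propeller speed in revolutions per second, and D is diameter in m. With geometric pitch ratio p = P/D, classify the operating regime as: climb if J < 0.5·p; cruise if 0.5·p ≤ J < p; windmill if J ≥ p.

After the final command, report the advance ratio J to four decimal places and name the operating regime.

J = 0.5223, regime = cruise

set_propeller: D = 1.277 m, P = 0.832 m (p = P/D = 0.651527); state ← (V=0, rpm=0)
throttle_to(2936): rpm ← 2936
adjust_throttle(+502): rpm ← 2936 +502 = 3438
set_airspeed(55.33): V ← 55.33 m/s
set_airspeed(52.74): V ← 52.74 m/s
adjust_throttle(+1746): rpm ← 3438 +1746 = 5184
adjust_airspeed(+4.89): V ← 52.74 +4.89 = 57.63 m/s
final state: V = 57.63 m/s, rpm = 5184 → n = rpm/60 = 86.400000 rev/s
J = V / (n·D) = 57.63 / (86.400000 × 1.277) = 0.522329
regime bands: climb J<0.3258 | cruise [0.3258, 0.6515) | windmill J≥0.6515
J = 0.5223 → cruise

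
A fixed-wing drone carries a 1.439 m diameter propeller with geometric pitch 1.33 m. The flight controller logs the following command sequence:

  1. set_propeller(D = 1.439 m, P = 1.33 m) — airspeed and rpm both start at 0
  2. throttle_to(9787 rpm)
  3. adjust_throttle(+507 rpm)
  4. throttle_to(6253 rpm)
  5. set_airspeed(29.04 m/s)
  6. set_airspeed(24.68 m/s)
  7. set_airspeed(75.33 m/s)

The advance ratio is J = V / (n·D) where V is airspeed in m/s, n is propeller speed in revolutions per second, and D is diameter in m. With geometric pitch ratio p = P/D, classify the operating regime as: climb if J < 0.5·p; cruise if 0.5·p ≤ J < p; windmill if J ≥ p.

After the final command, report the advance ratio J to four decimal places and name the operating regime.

J = 0.5023, regime = cruise

set_propeller: D = 1.439 m, P = 1.33 m (p = P/D = 0.924253); state ← (V=0, rpm=0)
throttle_to(9787): rpm ← 9787
adjust_throttle(+507): rpm ← 9787 +507 = 10294
throttle_to(6253): rpm ← 6253
set_airspeed(29.04): V ← 29.04 m/s
set_airspeed(24.68): V ← 24.68 m/s
set_airspeed(75.33): V ← 75.33 m/s
final state: V = 75.33 m/s, rpm = 6253 → n = rpm/60 = 104.216667 rev/s
J = V / (n·D) = 75.33 / (104.216667 × 1.439) = 0.502308
regime bands: climb J<0.4621 | cruise [0.4621, 0.9243) | windmill J≥0.9243
J = 0.5023 → cruise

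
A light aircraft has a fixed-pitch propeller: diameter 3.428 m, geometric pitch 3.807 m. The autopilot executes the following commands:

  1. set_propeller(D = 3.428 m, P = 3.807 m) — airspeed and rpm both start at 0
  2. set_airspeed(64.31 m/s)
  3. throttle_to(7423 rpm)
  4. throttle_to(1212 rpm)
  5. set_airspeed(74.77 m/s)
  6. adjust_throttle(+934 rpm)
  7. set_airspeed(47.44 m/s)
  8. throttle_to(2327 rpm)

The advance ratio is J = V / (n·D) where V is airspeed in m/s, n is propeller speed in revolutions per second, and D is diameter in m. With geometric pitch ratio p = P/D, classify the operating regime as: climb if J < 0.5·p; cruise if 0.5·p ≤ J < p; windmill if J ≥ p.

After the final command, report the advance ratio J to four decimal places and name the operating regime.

J = 0.3568, regime = climb

set_propeller: D = 3.428 m, P = 3.807 m (p = P/D = 1.110560); state ← (V=0, rpm=0)
set_airspeed(64.31): V ← 64.31 m/s
throttle_to(7423): rpm ← 7423
throttle_to(1212): rpm ← 1212
set_airspeed(74.77): V ← 74.77 m/s
adjust_throttle(+934): rpm ← 1212 +934 = 2146
set_airspeed(47.44): V ← 47.44 m/s
throttle_to(2327): rpm ← 2327
final state: V = 47.44 m/s, rpm = 2327 → n = rpm/60 = 38.783333 rev/s
J = V / (n·D) = 47.44 / (38.783333 × 3.428) = 0.356828
regime bands: climb J<0.5553 | cruise [0.5553, 1.1106) | windmill J≥1.1106
J = 0.3568 → climb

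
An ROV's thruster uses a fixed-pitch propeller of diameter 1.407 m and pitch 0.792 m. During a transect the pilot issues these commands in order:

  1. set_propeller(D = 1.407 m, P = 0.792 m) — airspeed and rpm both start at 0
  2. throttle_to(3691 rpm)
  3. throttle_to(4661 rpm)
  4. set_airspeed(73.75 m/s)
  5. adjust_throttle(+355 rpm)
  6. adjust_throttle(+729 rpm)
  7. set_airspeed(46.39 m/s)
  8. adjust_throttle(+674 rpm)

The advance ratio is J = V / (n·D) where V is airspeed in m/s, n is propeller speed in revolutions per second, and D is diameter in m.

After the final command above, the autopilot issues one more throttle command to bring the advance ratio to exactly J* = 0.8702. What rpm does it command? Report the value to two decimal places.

rpm = 2273.33

set_propeller: D = 1.407 m, P = 0.792 m (p = P/D = 0.562900); state ← (V=0, rpm=0)
throttle_to(3691): rpm ← 3691
throttle_to(4661): rpm ← 4661
set_airspeed(73.75): V ← 73.75 m/s
adjust_throttle(+355): rpm ← 4661 +355 = 5016
adjust_throttle(+729): rpm ← 5016 +729 = 5745
set_airspeed(46.39): V ← 46.39 m/s
adjust_throttle(+674): rpm ← 5745 +674 = 6419
final state: V = 46.39 m/s, rpm = 6419 → n = rpm/60 = 106.983333 rev/s
target J* = 0.8702; solve J* = V/(n·D) for n: n = V/(J*·D) = 46.39/(0.8702 × 1.407) = 37.888830 rev/s
rpm = 60·n = 2273.329808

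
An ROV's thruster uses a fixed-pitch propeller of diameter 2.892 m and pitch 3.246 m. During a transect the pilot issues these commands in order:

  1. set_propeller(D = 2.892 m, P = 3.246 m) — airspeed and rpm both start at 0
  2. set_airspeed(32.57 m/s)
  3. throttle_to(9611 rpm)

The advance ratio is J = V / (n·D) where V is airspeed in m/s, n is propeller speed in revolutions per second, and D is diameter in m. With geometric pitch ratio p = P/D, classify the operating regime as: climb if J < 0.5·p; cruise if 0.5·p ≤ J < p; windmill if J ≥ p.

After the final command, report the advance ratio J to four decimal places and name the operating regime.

set_propeller: D = 2.892 m, P = 3.246 m (p = P/D = 1.122407); state ← (V=0, rpm=0)
set_airspeed(32.57): V ← 32.57 m/s
throttle_to(9611): rpm ← 9611
final state: V = 32.57 m/s, rpm = 9611 → n = rpm/60 = 160.183333 rev/s
J = V / (n·D) = 32.57 / (160.183333 × 2.892) = 0.070308
regime bands: climb J<0.5612 | cruise [0.5612, 1.1224) | windmill J≥1.1224
J = 0.0703 → climb

J = 0.0703, regime = climb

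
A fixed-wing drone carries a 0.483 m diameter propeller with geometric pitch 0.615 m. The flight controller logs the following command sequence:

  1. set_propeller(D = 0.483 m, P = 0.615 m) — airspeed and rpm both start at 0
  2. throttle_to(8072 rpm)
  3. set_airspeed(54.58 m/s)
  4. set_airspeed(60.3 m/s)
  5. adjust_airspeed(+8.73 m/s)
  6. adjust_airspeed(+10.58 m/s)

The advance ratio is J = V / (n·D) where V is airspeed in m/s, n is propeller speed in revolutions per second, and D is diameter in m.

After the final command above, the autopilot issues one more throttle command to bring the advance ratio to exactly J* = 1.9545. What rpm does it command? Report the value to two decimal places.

rpm = 5059.83

set_propeller: D = 0.483 m, P = 0.615 m (p = P/D = 1.273292); state ← (V=0, rpm=0)
throttle_to(8072): rpm ← 8072
set_airspeed(54.58): V ← 54.58 m/s
set_airspeed(60.3): V ← 60.3 m/s
adjust_airspeed(+8.73): V ← 60.3 +8.73 = 69.03 m/s
adjust_airspeed(+10.58): V ← 69.03 +10.58 = 79.61 m/s
final state: V = 79.61 m/s, rpm = 8072 → n = rpm/60 = 134.533333 rev/s
target J* = 1.9545; solve J* = V/(n·D) for n: n = V/(J*·D) = 79.61/(1.9545 × 0.483) = 84.330528 rev/s
rpm = 60·n = 5059.831667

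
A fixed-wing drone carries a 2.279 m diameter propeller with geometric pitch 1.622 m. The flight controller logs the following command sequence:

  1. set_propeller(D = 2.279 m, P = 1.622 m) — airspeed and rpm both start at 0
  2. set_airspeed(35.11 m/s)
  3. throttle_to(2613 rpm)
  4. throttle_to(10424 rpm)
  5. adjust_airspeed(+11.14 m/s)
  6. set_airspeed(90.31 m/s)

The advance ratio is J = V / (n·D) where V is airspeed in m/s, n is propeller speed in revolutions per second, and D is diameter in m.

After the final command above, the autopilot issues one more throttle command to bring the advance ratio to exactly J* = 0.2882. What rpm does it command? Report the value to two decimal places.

rpm = 8249.90

set_propeller: D = 2.279 m, P = 1.622 m (p = P/D = 0.711716); state ← (V=0, rpm=0)
set_airspeed(35.11): V ← 35.11 m/s
throttle_to(2613): rpm ← 2613
throttle_to(10424): rpm ← 10424
adjust_airspeed(+11.14): V ← 35.11 +11.14 = 46.25 m/s
set_airspeed(90.31): V ← 90.31 m/s
final state: V = 90.31 m/s, rpm = 10424 → n = rpm/60 = 173.733333 rev/s
target J* = 0.2882; solve J* = V/(n·D) for n: n = V/(J*·D) = 90.31/(0.2882 × 2.279) = 137.498367 rev/s
rpm = 60·n = 8249.902026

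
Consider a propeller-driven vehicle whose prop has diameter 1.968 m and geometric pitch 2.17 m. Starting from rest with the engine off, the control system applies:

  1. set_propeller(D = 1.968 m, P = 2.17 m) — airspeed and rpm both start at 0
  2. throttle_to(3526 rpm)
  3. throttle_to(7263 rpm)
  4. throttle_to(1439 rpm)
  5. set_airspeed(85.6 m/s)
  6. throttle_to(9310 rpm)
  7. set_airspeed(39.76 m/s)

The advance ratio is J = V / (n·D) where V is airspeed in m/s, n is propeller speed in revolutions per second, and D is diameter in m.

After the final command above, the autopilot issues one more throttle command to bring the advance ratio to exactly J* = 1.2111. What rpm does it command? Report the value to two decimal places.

set_propeller: D = 1.968 m, P = 2.17 m (p = P/D = 1.102642); state ← (V=0, rpm=0)
throttle_to(3526): rpm ← 3526
throttle_to(7263): rpm ← 7263
throttle_to(1439): rpm ← 1439
set_airspeed(85.6): V ← 85.6 m/s
throttle_to(9310): rpm ← 9310
set_airspeed(39.76): V ← 39.76 m/s
final state: V = 39.76 m/s, rpm = 9310 → n = rpm/60 = 155.166667 rev/s
target J* = 1.2111; solve J* = V/(n·D) for n: n = V/(J*·D) = 39.76/(1.2111 × 1.968) = 16.681737 rev/s
rpm = 60·n = 1000.904237

rpm = 1000.90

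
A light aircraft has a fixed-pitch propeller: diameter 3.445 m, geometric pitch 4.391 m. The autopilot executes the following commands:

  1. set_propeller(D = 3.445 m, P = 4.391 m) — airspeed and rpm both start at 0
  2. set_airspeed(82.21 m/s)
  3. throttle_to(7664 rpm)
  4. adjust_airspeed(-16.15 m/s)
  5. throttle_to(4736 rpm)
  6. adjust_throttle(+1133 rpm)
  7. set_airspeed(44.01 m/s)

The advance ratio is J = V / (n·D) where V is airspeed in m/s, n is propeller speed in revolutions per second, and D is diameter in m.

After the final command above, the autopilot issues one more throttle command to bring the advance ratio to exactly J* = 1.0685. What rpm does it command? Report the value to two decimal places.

set_propeller: D = 3.445 m, P = 4.391 m (p = P/D = 1.274601); state ← (V=0, rpm=0)
set_airspeed(82.21): V ← 82.21 m/s
throttle_to(7664): rpm ← 7664
adjust_airspeed(-16.15): V ← 82.21 -16.15 = 66.06 m/s
throttle_to(4736): rpm ← 4736
adjust_throttle(+1133): rpm ← 4736 +1133 = 5869
set_airspeed(44.01): V ← 44.01 m/s
final state: V = 44.01 m/s, rpm = 5869 → n = rpm/60 = 97.816667 rev/s
target J* = 1.0685; solve J* = V/(n·D) for n: n = V/(J*·D) = 44.01/(1.0685 × 3.445) = 11.956047 rev/s
rpm = 60·n = 717.362824

rpm = 717.36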